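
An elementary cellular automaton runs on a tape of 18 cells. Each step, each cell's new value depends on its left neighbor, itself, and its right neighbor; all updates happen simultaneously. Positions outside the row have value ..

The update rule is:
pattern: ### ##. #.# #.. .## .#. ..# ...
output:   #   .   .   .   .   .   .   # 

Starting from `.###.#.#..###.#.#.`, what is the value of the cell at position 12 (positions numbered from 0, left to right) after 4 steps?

step 1: ..#........#......
step 2: #...######...#####
step 3: ..#..####..#..###.
step 4: #.....##.......#..
position 12 holds .

.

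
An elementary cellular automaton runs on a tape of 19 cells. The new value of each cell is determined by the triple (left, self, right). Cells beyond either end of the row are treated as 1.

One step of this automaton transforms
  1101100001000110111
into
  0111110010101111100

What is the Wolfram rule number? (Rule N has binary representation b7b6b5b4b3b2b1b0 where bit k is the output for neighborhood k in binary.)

position 0: 111 → 0  (bit 7 = 0)
position 1: 110 → 1  (bit 6 = 1)
position 2: 101 → 1  (bit 5 = 1)
position 5: 100 → 1  (bit 4 = 1)
position 3: 011 → 1  (bit 3 = 1)
position 9: 010 → 0  (bit 2 = 0)
position 8: 001 → 1  (bit 1 = 1)
position 6: 000 → 0  (bit 0 = 0)
bits b7..b0 = 01111010 = 122

122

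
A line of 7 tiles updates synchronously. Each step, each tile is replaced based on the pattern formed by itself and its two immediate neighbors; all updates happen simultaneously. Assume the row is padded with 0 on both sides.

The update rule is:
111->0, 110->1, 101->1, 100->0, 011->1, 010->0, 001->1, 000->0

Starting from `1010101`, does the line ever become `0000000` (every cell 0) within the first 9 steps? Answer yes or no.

yes

0101010
1010100
0101000
1010000
0100000
1000000
0000000
all cells are 0 at step 7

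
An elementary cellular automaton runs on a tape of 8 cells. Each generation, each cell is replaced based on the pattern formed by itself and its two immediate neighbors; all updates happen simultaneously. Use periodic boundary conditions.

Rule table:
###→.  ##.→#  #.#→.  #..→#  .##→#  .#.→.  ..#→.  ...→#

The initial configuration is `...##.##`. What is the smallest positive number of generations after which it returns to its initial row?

24

##.##.##
.#.##.#.
...##..#
##.###..
##.#.##.
##...##.
####.##.
#..#.##.
.#...##.
..##.###
#.##.#.#
#.##...#
#.####.#
#.#..#.#
#..#...#
##..##.#
.##.##.#
.##.##..
.##.####
.##.#..#
.##..#..
.###..##
.#.##.##
...##.##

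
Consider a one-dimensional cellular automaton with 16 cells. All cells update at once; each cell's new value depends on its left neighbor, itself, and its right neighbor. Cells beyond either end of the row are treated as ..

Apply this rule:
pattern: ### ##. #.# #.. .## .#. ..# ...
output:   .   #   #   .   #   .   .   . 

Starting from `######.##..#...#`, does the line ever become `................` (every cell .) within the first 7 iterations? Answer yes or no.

yes

#....####.......
.....#..#.......
................
all cells are . at iteration 3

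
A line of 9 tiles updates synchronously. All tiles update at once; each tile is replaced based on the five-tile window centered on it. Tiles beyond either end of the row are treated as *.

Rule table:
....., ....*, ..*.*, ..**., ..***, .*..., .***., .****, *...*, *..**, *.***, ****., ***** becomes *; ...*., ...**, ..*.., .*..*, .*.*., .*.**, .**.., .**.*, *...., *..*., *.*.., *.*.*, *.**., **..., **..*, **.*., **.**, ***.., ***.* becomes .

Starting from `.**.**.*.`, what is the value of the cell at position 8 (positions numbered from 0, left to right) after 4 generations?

*

generation 1: .........
generation 2: ..******.
generation 3: .******..
generation 4: .*****..*
position 8 holds *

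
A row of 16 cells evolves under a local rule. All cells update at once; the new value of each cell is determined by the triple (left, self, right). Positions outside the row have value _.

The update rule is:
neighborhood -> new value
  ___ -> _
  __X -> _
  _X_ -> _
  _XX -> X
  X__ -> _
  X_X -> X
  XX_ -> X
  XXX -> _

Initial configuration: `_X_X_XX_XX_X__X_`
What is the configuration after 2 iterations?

___XX_____X_____

iteration 1: __X_XXXXXXX_____
iteration 2: ___XX_____X_____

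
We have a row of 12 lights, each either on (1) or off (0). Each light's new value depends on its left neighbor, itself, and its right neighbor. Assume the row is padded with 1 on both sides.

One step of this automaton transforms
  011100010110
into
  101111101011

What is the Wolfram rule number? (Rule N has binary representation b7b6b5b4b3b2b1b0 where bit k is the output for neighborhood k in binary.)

position 2: 111 → 1  (bit 7 = 1)
position 3: 110 → 1  (bit 6 = 1)
position 0: 101 → 1  (bit 5 = 1)
position 4: 100 → 1  (bit 4 = 1)
position 1: 011 → 0  (bit 3 = 0)
position 7: 010 → 0  (bit 2 = 0)
position 6: 001 → 1  (bit 1 = 1)
position 5: 000 → 1  (bit 0 = 1)
bits b7..b0 = 11110011 = 243

243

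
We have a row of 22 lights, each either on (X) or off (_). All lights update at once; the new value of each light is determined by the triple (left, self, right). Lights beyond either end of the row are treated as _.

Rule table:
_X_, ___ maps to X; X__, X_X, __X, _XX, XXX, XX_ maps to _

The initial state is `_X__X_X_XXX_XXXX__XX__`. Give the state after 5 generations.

_X__X_X______________X

_X__X_X______________X
_X__X_X_XXXXXXXXXXXX_X
_X__X_X______________X  (repeats generation 1; period 2)
generation 5: _X__X_X______________X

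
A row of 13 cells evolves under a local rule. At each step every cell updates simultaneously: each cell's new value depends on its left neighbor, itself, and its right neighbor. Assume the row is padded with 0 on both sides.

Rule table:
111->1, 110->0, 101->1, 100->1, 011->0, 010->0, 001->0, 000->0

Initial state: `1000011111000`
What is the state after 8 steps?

0000000010000

step 1: 0100001110100
step 2: 0010000101010
step 3: 0001000010101
step 4: 0000100001010
step 5: 0000010000101
step 6: 0000001000010
step 7: 0000000100001
step 8: 0000000010000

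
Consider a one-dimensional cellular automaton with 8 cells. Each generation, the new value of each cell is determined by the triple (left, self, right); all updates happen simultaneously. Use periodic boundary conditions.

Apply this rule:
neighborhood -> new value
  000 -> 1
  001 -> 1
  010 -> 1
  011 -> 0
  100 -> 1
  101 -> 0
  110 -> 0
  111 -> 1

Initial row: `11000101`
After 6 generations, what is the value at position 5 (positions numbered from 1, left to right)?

10111100
10011011
01100001
00011111
11101110
01000100
position 5 holds 0

0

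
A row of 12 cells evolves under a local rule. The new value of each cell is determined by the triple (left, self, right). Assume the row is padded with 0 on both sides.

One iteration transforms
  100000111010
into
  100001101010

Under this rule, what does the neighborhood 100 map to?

0

At position 1 the neighborhood is 100; the next row has 0 there.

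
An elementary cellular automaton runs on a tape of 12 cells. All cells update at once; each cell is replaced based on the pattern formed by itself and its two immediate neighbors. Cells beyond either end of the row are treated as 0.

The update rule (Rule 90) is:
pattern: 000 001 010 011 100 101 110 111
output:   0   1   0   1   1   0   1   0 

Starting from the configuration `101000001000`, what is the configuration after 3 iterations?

010000010101

000100010100
001010100010
010000010101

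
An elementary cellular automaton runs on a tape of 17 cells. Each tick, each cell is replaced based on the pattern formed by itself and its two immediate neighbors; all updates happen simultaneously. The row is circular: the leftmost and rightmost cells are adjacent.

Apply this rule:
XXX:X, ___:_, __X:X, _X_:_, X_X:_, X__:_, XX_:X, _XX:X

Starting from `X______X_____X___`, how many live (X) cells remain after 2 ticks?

3

tick 1: ______X_____X___X
tick 2: _____X_____X___X_
count of X: 3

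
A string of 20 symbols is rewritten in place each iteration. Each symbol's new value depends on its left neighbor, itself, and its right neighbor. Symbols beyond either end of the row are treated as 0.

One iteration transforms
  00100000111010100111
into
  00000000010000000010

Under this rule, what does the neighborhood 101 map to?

At position 11 the neighborhood is 101; the next row has 0 there.

0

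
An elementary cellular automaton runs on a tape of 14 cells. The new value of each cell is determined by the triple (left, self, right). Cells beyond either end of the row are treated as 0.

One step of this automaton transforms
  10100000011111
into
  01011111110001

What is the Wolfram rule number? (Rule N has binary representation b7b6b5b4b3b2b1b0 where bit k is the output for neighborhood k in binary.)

position 10: 111 → 0  (bit 7 = 0)
position 13: 110 → 1  (bit 6 = 1)
position 1: 101 → 1  (bit 5 = 1)
position 3: 100 → 1  (bit 4 = 1)
position 9: 011 → 1  (bit 3 = 1)
position 0: 010 → 0  (bit 2 = 0)
position 8: 001 → 1  (bit 1 = 1)
position 4: 000 → 1  (bit 0 = 1)
bits b7..b0 = 01111011 = 123

123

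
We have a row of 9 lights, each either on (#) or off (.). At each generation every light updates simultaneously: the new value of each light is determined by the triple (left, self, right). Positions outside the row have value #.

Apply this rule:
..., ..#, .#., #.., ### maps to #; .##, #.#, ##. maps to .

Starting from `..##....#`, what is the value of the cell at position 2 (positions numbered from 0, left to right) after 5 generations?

##..####.
#.##.##..
.......##
#######.#
######...
position 2 holds #

#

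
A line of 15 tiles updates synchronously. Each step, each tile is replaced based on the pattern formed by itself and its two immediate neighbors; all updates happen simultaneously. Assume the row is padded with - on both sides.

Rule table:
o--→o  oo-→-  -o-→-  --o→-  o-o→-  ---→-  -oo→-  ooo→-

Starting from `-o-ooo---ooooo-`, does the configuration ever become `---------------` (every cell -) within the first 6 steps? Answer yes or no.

------o-------o
-------o-------
--------o------
---------o-----
----------o----
-----------o---
step 6 is -----------o---, still not uniform -

no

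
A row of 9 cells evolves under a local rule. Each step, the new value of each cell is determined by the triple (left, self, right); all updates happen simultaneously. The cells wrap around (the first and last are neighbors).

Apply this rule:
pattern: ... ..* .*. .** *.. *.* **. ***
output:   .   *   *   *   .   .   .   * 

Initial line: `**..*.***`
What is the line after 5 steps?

*..**.***
..**..***
.**..***.
**..***..
*..***..*

*..***..*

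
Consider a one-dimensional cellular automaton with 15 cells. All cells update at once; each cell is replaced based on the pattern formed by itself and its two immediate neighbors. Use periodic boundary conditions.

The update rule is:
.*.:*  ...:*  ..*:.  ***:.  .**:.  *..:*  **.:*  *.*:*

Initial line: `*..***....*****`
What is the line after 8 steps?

**...****......
.***....******.
...****......**
**....******..*
.****......**..
....******..***
***......**...*
..******..***..

..******..***..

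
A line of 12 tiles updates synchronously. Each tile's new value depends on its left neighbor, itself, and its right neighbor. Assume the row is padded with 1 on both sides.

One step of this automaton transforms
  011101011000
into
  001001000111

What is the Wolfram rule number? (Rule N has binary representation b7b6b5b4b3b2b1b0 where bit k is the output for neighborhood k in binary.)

151

position 2: 111 → 1  (bit 7 = 1)
position 3: 110 → 0  (bit 6 = 0)
position 0: 101 → 0  (bit 5 = 0)
position 9: 100 → 1  (bit 4 = 1)
position 1: 011 → 0  (bit 3 = 0)
position 5: 010 → 1  (bit 2 = 1)
position 11: 001 → 1  (bit 1 = 1)
position 10: 000 → 1  (bit 0 = 1)
bits b7..b0 = 10010111 = 151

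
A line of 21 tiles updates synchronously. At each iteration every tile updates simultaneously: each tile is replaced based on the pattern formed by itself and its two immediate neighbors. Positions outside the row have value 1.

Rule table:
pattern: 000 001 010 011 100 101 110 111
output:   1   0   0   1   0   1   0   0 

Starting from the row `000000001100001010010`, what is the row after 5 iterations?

101001000100100001101

iteration 1: 011111101001100100001
iteration 2: 110000010001000001101
iteration 3: 000111000100011101011
iteration 4: 010100010001010010110
iteration 5: 101001000100100001101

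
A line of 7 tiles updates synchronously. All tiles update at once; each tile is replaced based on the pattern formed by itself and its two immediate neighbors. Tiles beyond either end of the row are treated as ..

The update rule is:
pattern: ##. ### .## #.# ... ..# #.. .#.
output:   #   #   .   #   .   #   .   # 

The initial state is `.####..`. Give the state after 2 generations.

#.###..
##.##..

##.##..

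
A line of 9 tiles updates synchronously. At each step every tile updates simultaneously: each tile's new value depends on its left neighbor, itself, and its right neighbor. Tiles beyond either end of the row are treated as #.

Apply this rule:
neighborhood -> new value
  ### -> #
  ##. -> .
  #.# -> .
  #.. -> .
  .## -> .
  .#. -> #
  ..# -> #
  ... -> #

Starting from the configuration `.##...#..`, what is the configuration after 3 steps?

step 1: ....###.#
step 2: .###.#...
step 3: ..#..#.##

..#..#.##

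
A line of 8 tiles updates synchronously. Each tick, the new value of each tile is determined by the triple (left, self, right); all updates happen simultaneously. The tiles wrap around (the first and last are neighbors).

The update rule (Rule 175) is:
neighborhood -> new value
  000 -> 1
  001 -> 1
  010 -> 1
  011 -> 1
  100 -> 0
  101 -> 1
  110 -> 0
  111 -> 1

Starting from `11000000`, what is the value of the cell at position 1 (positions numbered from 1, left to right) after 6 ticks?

1

tick 1: 10011111
tick 2: 00111111
tick 3: 01111110
tick 4: 11111100
tick 5: 11111001
tick 6: 11110011
position 1 holds 1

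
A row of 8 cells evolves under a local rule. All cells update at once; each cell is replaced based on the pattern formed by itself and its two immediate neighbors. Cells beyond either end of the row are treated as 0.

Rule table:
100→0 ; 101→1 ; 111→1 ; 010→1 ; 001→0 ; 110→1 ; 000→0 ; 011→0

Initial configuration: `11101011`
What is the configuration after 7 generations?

00000001

01111101
00111111
00011111
00001111
00000111
00000011
00000001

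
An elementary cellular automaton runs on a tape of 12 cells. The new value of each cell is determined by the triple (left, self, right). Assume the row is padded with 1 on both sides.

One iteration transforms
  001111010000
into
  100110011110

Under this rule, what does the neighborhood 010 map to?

At position 7 the neighborhood is 010; the next row has 1 there.

1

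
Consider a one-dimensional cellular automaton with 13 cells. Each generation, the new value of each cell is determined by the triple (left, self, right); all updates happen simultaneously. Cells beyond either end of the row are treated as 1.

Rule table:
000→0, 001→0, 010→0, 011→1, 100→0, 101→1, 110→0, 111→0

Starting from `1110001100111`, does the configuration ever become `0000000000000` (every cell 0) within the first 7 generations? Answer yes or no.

yes

0000001000100
0000000000000
all cells are 0 at generation 2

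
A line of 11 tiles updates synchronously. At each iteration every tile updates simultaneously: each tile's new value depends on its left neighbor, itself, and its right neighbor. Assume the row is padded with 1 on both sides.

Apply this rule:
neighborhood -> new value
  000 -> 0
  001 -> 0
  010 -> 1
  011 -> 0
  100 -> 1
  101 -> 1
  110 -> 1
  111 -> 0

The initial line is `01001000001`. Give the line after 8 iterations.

01101100110

iteration 1: 11101100000
iteration 2: 00110110000
iteration 3: 10011011000
iteration 4: 11001101100
iteration 5: 01100110110
iteration 6: 10110011011
iteration 7: 11011001100
iteration 8: 01101100110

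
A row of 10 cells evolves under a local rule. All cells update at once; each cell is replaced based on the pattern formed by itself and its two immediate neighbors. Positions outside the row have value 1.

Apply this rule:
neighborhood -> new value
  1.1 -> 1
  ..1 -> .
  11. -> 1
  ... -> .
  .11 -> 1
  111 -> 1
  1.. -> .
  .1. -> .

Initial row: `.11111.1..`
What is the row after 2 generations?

1111111...

1111111...
1111111...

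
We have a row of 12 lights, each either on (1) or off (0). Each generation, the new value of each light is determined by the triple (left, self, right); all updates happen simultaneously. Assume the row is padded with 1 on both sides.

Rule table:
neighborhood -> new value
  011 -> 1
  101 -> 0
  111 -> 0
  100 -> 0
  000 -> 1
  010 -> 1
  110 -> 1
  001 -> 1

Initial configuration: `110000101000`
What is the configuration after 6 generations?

010111101011
010100101010
010101101010
010101101010  (fixed point — unchanged through generation 6)

010101101010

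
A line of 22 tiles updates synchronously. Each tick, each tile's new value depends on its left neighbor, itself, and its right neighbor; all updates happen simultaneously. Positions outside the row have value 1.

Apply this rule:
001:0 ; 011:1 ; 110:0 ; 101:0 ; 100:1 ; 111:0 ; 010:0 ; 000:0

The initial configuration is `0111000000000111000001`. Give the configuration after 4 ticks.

0100100100000000100101

0100100000000100100001
0010010000000010010001
1001001000000001001001
0100100100000000100101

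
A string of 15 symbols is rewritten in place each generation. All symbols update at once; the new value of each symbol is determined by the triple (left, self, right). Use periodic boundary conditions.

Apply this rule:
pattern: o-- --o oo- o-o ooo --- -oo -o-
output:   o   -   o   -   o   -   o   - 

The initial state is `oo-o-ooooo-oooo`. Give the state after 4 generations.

oo---ooooo-oooo
ooo--ooooo-oooo
oooo-ooooo-oooo
oooo-ooooo-oooo

oooo-ooooo-oooo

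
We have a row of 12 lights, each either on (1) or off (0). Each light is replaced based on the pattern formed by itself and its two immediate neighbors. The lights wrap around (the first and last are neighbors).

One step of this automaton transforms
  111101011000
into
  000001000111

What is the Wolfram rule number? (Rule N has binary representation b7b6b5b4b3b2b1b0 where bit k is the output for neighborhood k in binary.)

position 1: 111 → 0  (bit 7 = 0)
position 3: 110 → 0  (bit 6 = 0)
position 4: 101 → 0  (bit 5 = 0)
position 9: 100 → 1  (bit 4 = 1)
position 0: 011 → 0  (bit 3 = 0)
position 5: 010 → 1  (bit 2 = 1)
position 11: 001 → 1  (bit 1 = 1)
position 10: 000 → 1  (bit 0 = 1)
bits b7..b0 = 00010111 = 23

23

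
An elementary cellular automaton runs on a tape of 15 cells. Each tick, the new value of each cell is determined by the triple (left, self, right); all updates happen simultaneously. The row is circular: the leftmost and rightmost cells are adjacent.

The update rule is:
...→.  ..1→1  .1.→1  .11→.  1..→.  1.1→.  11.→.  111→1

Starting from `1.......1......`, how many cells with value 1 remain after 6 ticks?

1......11.....1
......1......1.
.....11.....11.
....1......1...
...11.....11...
..1......1.....
count of 1: 2

2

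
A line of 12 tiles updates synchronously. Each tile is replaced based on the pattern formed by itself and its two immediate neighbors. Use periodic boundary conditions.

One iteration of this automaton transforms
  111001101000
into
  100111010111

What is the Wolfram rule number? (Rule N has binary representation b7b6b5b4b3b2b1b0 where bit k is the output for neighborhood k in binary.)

position 1: 111 → 0  (bit 7 = 0)
position 2: 110 → 0  (bit 6 = 0)
position 7: 101 → 1  (bit 5 = 1)
position 3: 100 → 1  (bit 4 = 1)
position 0: 011 → 1  (bit 3 = 1)
position 8: 010 → 0  (bit 2 = 0)
position 4: 001 → 1  (bit 1 = 1)
position 10: 000 → 1  (bit 0 = 1)
bits b7..b0 = 00111011 = 59

59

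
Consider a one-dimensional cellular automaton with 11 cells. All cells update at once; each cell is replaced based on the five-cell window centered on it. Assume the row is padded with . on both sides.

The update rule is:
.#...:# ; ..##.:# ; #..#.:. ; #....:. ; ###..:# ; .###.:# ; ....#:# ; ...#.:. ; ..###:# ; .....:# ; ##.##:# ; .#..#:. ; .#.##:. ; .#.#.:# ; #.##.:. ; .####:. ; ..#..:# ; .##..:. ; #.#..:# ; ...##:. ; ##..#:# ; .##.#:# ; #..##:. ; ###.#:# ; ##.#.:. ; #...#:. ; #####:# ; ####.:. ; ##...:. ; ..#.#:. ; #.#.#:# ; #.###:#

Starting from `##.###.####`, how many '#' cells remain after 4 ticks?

7

########..#
#.####.##.#
..#..##.#.#
#.#..##.###
count of #: 7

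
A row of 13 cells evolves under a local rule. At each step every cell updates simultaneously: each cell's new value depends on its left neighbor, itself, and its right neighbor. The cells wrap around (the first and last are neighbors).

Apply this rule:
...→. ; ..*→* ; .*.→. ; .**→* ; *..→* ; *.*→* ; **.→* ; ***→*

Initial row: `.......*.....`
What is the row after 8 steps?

......*.*....
.....*.*.*...
....*.*.*.*..
...*.*.*.*.*.
..*.*.*.*.*.*
**.*.*.*.*.*.
***.*.*.*.*.*
****.*.*.*.**

****.*.*.*.**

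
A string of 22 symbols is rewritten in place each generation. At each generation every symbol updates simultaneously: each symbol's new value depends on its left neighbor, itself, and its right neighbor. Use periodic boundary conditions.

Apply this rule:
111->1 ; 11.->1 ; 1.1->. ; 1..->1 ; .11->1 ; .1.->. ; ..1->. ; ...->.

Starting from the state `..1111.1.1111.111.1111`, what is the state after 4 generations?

1.111111.1111.111.1111

1.1111...1111.111.1111
1.11111..1111.111.1111
1.111111.1111.111.1111
1.111111.1111.111.1111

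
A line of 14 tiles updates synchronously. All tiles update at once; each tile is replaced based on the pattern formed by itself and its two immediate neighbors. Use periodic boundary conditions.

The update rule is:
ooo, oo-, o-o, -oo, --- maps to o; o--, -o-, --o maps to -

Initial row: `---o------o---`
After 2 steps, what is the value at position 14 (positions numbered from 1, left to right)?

step 1: oo---oooo---oo
step 2: oo-o-oooo-o-oo
position 14 holds o

o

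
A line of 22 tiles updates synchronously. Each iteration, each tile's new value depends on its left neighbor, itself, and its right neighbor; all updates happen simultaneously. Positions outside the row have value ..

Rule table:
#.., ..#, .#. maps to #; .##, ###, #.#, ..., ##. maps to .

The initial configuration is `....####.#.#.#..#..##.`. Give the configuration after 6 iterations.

.........#......##.###

iteration 1: ...#.....#.#.######..#
iteration 2: ..###...##.#.......###
iteration 3: .#...#.#...##.....#...
iteration 4: ###.##.##.#..#...###..
iteration 5: ..........#####.#...#.
iteration 6: .........#......##.###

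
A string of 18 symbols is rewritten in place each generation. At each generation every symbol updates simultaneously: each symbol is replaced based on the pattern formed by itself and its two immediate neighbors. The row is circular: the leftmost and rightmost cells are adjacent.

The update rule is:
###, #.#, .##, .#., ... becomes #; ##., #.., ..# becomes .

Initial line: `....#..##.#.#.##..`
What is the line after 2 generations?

##.##..#######...#

###.#..#.######..#
##.##..#######...#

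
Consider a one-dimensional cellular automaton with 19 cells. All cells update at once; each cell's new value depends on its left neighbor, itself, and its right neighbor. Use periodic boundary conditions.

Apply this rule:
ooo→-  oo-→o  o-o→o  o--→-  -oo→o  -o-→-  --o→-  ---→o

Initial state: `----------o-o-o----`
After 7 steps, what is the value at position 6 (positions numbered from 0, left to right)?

o

ooooooooo--o-o--ooo
--------o---o---o--
ooooooo---o---o---o
------o-o---o---o-o
-oooo--o--o---o--o-
-o--o-------o------
------ooooo---ooooo
position 6 holds o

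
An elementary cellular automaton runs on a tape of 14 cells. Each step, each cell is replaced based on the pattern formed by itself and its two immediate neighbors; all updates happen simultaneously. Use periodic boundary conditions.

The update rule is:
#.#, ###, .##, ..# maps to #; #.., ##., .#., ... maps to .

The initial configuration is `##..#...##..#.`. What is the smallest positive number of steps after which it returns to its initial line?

14

#..#...##..#.#
..#...##..#.##
.#...##..#.##.
#...##..#.##..
...##..#.##..#
..##..#.##..#.
.##..#.##..#..
##..#.##..#...
#..#.##..#...#
..#.##..#...##
.#.##..#...##.
#.##..#...##..
.##..#...##..#
##..#...##..#.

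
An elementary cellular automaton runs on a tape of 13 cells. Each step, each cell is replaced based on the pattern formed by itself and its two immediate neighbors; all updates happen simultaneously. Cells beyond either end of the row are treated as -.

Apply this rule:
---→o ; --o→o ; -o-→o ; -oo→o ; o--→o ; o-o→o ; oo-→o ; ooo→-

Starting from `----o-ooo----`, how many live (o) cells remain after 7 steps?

12

ooooooo-ooooo
o-----ooo---o
ooooooo-ooooo  (repeats step 1; period 2)
step 7: ooooooo-ooooo
count of o: 12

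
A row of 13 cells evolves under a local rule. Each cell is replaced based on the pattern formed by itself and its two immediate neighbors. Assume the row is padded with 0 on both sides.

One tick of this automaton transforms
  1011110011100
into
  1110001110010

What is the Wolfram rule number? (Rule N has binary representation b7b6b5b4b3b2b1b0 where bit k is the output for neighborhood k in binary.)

position 3: 111 → 0  (bit 7 = 0)
position 5: 110 → 0  (bit 6 = 0)
position 1: 101 → 1  (bit 5 = 1)
position 6: 100 → 1  (bit 4 = 1)
position 2: 011 → 1  (bit 3 = 1)
position 0: 010 → 1  (bit 2 = 1)
position 7: 001 → 1  (bit 1 = 1)
position 12: 000 → 0  (bit 0 = 0)
bits b7..b0 = 00111110 = 62

62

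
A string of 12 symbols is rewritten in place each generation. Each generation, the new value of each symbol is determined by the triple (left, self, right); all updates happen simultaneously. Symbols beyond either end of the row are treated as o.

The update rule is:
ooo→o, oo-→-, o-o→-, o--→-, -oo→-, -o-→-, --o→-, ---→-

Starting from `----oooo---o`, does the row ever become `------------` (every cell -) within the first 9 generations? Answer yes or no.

-----oo-----
------------
all cells are - at generation 2

yes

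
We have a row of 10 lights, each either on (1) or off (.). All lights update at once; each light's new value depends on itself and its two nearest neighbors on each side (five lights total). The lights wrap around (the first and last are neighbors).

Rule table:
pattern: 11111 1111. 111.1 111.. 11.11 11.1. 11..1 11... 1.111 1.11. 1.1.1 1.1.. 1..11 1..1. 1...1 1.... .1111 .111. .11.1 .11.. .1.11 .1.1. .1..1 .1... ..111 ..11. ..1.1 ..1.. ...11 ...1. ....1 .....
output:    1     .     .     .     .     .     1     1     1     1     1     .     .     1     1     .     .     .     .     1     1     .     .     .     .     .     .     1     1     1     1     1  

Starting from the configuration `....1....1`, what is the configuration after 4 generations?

..111..111
1....1....
1..111..11
.1....1...

.1....1...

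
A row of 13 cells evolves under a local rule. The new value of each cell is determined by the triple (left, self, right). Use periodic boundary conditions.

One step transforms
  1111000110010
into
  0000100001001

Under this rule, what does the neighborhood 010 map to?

0

At position 11 the neighborhood is 010; the next row has 0 there.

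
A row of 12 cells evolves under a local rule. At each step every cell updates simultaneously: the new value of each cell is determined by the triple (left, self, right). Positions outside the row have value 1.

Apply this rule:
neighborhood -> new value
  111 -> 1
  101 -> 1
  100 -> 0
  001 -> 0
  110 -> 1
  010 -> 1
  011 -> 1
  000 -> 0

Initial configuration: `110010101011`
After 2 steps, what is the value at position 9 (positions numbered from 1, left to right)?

1

110011111111
110011111111
position 9 holds 1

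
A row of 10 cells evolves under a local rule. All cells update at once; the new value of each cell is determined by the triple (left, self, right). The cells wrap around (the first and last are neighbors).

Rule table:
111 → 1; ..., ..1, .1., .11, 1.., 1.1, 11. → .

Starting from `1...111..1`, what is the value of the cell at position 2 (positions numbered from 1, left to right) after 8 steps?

.

step 1: .....1....
step 2: ..........
step 3: ..........  (fixed point — unchanged through step 8)
position 2 holds .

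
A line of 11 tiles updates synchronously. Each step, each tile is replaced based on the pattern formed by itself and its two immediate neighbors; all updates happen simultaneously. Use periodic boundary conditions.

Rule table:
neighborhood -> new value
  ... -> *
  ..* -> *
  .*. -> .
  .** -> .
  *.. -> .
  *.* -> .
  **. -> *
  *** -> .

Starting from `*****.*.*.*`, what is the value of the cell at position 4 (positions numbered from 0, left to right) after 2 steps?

....*......
****..*****
position 4 holds .

.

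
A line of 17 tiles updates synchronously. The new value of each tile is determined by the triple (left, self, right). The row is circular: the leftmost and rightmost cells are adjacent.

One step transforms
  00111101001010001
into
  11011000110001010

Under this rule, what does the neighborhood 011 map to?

At position 2 the neighborhood is 011; the next row has 0 there.

0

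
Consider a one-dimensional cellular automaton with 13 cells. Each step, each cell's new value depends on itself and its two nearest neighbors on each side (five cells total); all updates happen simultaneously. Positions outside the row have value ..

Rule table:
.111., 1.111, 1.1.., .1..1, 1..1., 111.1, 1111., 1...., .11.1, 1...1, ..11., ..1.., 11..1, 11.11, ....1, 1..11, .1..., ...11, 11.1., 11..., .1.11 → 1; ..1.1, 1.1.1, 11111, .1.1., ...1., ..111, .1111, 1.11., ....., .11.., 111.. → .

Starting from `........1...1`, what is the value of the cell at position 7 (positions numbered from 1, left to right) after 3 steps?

......1.111.1
....1..111111
..1.111....1.
position 7 holds 1

1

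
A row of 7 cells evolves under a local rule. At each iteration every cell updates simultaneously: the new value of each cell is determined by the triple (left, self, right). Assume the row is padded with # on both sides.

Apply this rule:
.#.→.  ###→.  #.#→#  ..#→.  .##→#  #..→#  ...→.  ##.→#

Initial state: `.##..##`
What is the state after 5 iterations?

.##.#..

####.#.
...##.#
#..####
##.#...
.##.#..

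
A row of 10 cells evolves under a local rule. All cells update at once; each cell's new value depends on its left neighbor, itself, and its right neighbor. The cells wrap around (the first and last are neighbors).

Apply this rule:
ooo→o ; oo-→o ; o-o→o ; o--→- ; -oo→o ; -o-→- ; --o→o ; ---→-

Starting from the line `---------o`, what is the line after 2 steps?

-------o--

step 1: --------o-
step 2: -------o--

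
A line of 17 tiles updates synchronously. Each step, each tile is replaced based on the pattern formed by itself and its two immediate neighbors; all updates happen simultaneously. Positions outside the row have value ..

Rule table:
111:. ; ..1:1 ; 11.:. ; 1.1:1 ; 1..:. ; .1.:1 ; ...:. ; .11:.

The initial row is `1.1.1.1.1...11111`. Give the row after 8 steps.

111111111..1.....
..........11.....
.........1.......
........11.......
.......1.........
......11.........
.....1...........
....11...........

....11...........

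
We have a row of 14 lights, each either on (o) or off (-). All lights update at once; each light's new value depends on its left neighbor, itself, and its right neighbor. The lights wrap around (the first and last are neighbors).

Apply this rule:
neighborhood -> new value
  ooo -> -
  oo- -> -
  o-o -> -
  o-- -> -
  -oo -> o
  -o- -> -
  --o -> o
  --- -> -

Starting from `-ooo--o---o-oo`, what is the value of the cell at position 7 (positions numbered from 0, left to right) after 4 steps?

-

-o---o---o--o-
o---o---o--o--
---o---o--o--o
--o---o--o--o-
position 7 holds -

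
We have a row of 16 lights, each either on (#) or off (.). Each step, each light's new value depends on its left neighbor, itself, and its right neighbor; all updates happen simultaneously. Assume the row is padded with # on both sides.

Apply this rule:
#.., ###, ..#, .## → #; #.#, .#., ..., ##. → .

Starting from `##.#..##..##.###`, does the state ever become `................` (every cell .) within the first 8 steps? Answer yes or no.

no

#...###.###..###
.#.###..##.#####
...##.###..#####
#.##..##.#######
..#.###..#######
##..##.#########
#.###..#########
..##.###########
step 8 is ..##.###########, still not uniform .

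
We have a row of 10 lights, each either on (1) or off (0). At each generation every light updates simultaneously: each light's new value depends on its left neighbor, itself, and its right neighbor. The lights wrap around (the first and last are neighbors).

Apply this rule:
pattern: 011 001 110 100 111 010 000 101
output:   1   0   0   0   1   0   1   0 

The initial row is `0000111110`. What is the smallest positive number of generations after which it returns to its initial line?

1110111100
1100111000
1000110010
0010100000
1000001111
0011101111
0011001110
1010001100
0000101000
1110000011
1100111011
1000110011
0010100011
0000001010
1111100000
1111001110
1110001100
1100101000
1000000010
0011111000
1011110011
0011100011
0011001010
1010000000
0000111110

25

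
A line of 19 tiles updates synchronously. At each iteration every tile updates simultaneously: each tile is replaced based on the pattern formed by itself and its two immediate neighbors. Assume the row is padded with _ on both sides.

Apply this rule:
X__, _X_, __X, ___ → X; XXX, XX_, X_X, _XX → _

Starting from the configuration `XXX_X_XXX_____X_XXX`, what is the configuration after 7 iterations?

iteration 1: ____X____XXXXXX____
iteration 2: XXXXXXXXX______XXXX
iteration 3: _________XXXXXX____
iteration 4: XXXXXXXXX______XXXX  (repeats iteration 2; period 2)
iteration 7: _________XXXXXX____

_________XXXXXX____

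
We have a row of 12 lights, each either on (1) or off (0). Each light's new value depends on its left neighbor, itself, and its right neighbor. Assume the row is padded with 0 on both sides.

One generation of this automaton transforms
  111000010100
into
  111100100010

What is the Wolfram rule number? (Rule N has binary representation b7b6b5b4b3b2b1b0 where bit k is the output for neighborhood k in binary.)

position 1: 111 → 1  (bit 7 = 1)
position 2: 110 → 1  (bit 6 = 1)
position 8: 101 → 0  (bit 5 = 0)
position 3: 100 → 1  (bit 4 = 1)
position 0: 011 → 1  (bit 3 = 1)
position 7: 010 → 0  (bit 2 = 0)
position 6: 001 → 1  (bit 1 = 1)
position 4: 000 → 0  (bit 0 = 0)
bits b7..b0 = 11011010 = 218

218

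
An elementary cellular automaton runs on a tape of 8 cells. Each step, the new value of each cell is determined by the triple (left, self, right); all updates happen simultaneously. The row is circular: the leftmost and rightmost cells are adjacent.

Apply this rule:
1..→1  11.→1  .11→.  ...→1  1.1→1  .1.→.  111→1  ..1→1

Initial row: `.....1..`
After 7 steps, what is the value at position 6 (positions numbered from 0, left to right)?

step 1: 11111.11
step 2: 111111.1
step 3: 1111111.
step 4: .1111111
step 5: 1.111111
step 6: 11.11111
step 7: 111.1111
position 6 holds 1

1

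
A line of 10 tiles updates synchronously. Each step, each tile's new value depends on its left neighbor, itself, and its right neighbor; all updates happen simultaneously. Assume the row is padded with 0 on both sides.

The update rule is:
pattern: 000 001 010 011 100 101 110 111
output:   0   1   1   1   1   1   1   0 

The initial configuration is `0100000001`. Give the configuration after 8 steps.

1110000011
1011000111
1111101101
1000111111
1101100001
1111110011
1000011111
1100110001

1100110001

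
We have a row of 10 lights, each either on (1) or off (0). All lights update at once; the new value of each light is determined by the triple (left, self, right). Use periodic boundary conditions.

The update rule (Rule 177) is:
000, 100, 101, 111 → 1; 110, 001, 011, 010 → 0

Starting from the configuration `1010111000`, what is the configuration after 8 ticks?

0101010110
0010101001
1001010100
0100101010
0010010101
1001001010
0100100101
1010010010

1010010010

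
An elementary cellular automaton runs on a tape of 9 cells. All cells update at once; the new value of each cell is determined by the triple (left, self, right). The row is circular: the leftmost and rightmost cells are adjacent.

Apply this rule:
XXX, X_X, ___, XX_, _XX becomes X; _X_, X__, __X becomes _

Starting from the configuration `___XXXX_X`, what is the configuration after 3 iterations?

_X_XXXXX_
__XXXXXX_
X_XXXXXX_

X_XXXXXX_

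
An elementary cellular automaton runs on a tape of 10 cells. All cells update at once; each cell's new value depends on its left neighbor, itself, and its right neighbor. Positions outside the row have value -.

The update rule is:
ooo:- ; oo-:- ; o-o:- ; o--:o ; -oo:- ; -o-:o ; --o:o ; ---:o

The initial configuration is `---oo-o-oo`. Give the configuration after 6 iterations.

---ooooooo

ooo---o---
---ooooooo
ooo-------
---ooooooo  (repeats iteration 2; period 2)
iteration 6: ---ooooooo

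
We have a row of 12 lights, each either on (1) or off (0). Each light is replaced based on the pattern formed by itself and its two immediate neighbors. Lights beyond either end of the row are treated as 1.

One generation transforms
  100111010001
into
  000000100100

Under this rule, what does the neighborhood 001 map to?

At position 2 the neighborhood is 001; the next row has 0 there.

0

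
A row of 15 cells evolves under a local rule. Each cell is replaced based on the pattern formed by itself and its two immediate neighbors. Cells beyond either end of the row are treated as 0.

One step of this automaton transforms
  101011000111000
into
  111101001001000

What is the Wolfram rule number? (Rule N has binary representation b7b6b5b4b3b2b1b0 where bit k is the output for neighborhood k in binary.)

position 10: 111 → 0  (bit 7 = 0)
position 5: 110 → 1  (bit 6 = 1)
position 1: 101 → 1  (bit 5 = 1)
position 6: 100 → 0  (bit 4 = 0)
position 4: 011 → 0  (bit 3 = 0)
position 0: 010 → 1  (bit 2 = 1)
position 8: 001 → 1  (bit 1 = 1)
position 7: 000 → 0  (bit 0 = 0)
bits b7..b0 = 01100110 = 102

102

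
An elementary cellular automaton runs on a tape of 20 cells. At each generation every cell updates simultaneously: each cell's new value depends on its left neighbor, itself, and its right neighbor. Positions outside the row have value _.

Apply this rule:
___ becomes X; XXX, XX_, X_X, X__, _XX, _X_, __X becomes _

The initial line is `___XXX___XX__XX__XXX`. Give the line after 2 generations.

XX_____X____________
___XXX___XXXXXXXXXXX

___XXX___XXXXXXXXXXX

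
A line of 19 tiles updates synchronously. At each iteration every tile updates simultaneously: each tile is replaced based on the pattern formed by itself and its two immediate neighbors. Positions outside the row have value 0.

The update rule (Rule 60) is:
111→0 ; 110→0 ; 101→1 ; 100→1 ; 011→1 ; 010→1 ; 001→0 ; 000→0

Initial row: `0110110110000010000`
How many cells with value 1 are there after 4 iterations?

10

0101101101000011000
0111011011100010100
0100110110010011110
0110101101011010001
count of 1: 10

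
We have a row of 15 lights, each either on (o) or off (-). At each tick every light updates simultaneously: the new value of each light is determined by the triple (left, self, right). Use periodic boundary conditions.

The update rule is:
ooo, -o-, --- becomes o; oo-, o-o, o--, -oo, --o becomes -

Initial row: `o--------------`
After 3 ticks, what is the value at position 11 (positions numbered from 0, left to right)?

o

o-oooooooooooo-
o--oooooooooo--
o---oooooooo---
position 11 holds o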